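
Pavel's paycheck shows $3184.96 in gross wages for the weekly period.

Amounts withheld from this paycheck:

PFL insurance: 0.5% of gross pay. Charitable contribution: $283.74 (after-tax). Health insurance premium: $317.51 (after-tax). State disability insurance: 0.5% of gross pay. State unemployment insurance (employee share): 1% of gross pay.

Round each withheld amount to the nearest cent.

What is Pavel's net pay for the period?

State unemployment insurance (employee share): $3184.96 × 0.01 = $31.85
PFL insurance: $3184.96 × 0.005 = $15.92
State disability insurance: $3184.96 × 0.005 = $15.92
Charitable contribution: $283.74
Health insurance premium: $317.51
Total deductions = $31.85 + $15.92 + $15.92 + $283.74 + $317.51 = $664.94
Net pay = $3184.96 − $664.94 = $2520.02

$2520.02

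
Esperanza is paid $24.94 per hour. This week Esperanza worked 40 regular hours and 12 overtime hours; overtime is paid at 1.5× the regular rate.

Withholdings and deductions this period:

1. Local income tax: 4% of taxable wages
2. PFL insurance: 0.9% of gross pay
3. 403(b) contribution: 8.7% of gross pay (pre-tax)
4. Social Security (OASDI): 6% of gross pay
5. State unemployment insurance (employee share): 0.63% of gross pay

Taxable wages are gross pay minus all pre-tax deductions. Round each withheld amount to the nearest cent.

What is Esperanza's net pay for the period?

Regular pay: 40 × $24.94 = $997.60
Overtime pay: 12 × $24.94 × 1.5 = $448.92
Gross pay = $997.60 + $448.92 = $1446.52
403(b) contribution: $1446.52 × 0.087 = $125.85
Taxable wages = $1446.52 − $125.85 = $1320.67
Local income tax: $1320.67 × 0.04 = $52.83
Social Security (OASDI): $1446.52 × 0.06 = $86.79
PFL insurance: $1446.52 × 0.009 = $13.02
State unemployment insurance (employee share): $1446.52 × 0.0063 = $9.11
Total deductions = $125.85 + $52.83 + $86.79 + $13.02 + $9.11 = $287.60
Net pay = $1446.52 − $287.60 = $1158.92

$1158.92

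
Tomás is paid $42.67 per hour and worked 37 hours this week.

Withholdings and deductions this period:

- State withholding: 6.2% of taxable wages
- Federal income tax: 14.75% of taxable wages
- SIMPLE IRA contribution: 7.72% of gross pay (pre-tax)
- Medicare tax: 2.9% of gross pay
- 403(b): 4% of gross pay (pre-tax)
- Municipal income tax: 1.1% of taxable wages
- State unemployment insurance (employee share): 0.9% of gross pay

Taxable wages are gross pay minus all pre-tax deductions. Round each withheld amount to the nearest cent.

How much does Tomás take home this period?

$1,026.45

Gross pay: 37 × $42.67 = $1,578.79
SIMPLE IRA contribution: $1,578.79 × 0.0772 = $121.88
403(b): $1,578.79 × 0.04 = $63.15
Pre-tax total = $121.88 + $63.15 = $185.03
Taxable wages = $1,578.79 − $185.03 = $1,393.76
Federal income tax: $1,393.76 × 0.1475 = $205.58
Municipal income tax: $1,393.76 × 0.011 = $15.33
State withholding: $1,393.76 × 0.062 = $86.41
Medicare tax: $1,578.79 × 0.029 = $45.78
State unemployment insurance (employee share): $1,578.79 × 0.009 = $14.21
Total deductions = $121.88 + $63.15 + $205.58 + $15.33 + $86.41 + $45.78 + $14.21 = $552.34
Net pay = $1,578.79 − $552.34 = $1,026.45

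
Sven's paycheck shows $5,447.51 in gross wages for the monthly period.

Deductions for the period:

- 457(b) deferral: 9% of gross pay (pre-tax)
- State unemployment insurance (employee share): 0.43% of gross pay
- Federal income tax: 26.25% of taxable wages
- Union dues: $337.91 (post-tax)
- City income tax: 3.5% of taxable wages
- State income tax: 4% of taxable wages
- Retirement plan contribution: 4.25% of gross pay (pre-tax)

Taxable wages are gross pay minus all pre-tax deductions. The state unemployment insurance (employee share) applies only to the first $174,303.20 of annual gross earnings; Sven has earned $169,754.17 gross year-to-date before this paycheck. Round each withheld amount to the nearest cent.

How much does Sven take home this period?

457(b) deferral: $5,447.51 × 0.09 = $490.28
Retirement plan contribution: $5,447.51 × 0.0425 = $231.52
Pre-tax total = $490.28 + $231.52 = $721.80
Taxable wages = $5,447.51 − $721.80 = $4,725.71
Federal income tax: $4,725.71 × 0.2625 = $1,240.50
State income tax: $4,725.71 × 0.04 = $189.03
City income tax: $4,725.71 × 0.035 = $165.40
State unemployment insurance (employee share): only $174,303.20 − $169,754.17 = $4,549.03 of this check is subject → $4,549.03 × 0.0043 = $19.56
Union dues: $337.91
Total deductions = $490.28 + $231.52 + $1,240.50 + $189.03 + $165.40 + $19.56 + $337.91 = $2,674.20
Net pay = $5,447.51 − $2,674.20 = $2,773.31

$2,773.31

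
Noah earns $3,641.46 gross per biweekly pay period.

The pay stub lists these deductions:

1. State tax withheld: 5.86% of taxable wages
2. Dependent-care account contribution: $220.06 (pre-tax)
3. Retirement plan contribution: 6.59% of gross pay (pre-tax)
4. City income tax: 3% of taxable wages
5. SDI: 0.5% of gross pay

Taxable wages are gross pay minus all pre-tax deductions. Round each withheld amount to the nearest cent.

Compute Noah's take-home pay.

$2,881.35

Retirement plan contribution: $3,641.46 × 0.0659 = $239.97
Dependent-care account contribution: $220.06
Pre-tax total = $239.97 + $220.06 = $460.03
Taxable wages = $3,641.46 − $460.03 = $3,181.43
State tax withheld: $3,181.43 × 0.0586 = $186.43
City income tax: $3,181.43 × 0.03 = $95.44
SDI: $3,641.46 × 0.005 = $18.21
Total deductions = $239.97 + $220.06 + $186.43 + $95.44 + $18.21 = $760.11
Net pay = $3,641.46 − $760.11 = $2,881.35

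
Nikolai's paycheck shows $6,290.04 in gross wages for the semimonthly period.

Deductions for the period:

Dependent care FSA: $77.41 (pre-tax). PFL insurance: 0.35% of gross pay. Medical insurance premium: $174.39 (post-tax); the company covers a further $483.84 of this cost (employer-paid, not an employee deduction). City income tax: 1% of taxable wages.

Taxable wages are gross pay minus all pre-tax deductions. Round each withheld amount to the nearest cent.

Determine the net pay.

$5,954.09

Dependent care FSA: $77.41
Taxable wages = $6,290.04 − $77.41 = $6,212.63
City income tax: $6,212.63 × 0.01 = $62.13
PFL insurance: $6,290.04 × 0.0035 = $22.02
Medical insurance premium: $174.39
(Employer's $483.84 toward medical insurance premium is not withheld from the employee.)
Total deductions = $77.41 + $62.13 + $22.02 + $174.39 = $335.95
Net pay = $6,290.04 − $335.95 = $5,954.09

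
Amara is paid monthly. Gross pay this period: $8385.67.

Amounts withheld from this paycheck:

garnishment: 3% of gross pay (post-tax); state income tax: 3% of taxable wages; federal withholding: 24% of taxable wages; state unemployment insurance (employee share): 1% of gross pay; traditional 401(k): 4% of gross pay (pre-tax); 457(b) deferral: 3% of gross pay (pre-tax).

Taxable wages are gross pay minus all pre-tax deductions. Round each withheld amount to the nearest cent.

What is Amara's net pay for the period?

$5357.60

457(b) deferral: $8385.67 × 0.03 = $251.57
Traditional 401(k): $8385.67 × 0.04 = $335.43
Pre-tax total = $251.57 + $335.43 = $587.00
Taxable wages = $8385.67 − $587.00 = $7798.67
Federal withholding: $7798.67 × 0.24 = $1871.68
State income tax: $7798.67 × 0.03 = $233.96
State unemployment insurance (employee share): $8385.67 × 0.01 = $83.86
Garnishment: $8385.67 × 0.03 = $251.57
Total deductions = $251.57 + $335.43 + $1871.68 + $233.96 + $83.86 + $251.57 = $3028.07
Net pay = $8385.67 − $3028.07 = $5357.60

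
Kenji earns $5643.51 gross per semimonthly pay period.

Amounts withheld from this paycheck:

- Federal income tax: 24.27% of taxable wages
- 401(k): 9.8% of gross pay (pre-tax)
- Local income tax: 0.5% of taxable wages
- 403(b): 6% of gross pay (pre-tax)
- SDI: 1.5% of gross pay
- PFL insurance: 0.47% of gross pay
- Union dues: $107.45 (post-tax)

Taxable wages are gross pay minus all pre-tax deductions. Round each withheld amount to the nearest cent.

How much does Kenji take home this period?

$3356.19

403(b): $5643.51 × 0.06 = $338.61
401(k): $5643.51 × 0.098 = $553.06
Pre-tax total = $338.61 + $553.06 = $891.67
Taxable wages = $5643.51 − $891.67 = $4751.84
Federal income tax: $4751.84 × 0.2427 = $1153.27
Local income tax: $4751.84 × 0.005 = $23.76
PFL insurance: $5643.51 × 0.0047 = $26.52
SDI: $5643.51 × 0.015 = $84.65
Union dues: $107.45
Total deductions = $338.61 + $553.06 + $1153.27 + $23.76 + $26.52 + $84.65 + $107.45 = $2287.32
Net pay = $5643.51 − $2287.32 = $3356.19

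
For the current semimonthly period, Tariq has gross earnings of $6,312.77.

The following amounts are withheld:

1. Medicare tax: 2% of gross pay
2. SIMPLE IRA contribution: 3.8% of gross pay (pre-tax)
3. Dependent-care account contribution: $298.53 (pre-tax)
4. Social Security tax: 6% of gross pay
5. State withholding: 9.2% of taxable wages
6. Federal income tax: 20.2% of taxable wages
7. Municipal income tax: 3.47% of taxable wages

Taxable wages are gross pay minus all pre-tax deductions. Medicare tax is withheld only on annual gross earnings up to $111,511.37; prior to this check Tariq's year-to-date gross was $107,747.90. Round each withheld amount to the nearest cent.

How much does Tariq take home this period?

$3,422.28

SIMPLE IRA contribution: $6,312.77 × 0.038 = $239.89
Dependent-care account contribution: $298.53
Pre-tax total = $239.89 + $298.53 = $538.42
Taxable wages = $6,312.77 − $538.42 = $5,774.35
State withholding: $5,774.35 × 0.092 = $531.24
Federal income tax: $5,774.35 × 0.202 = $1,166.42
Municipal income tax: $5,774.35 × 0.0347 = $200.37
Social Security tax: $6,312.77 × 0.06 = $378.77
Medicare tax: only $111,511.37 − $107,747.90 = $3,763.47 of this check is subject → $3,763.47 × 0.02 = $75.27
Total deductions = $239.89 + $298.53 + $531.24 + $1,166.42 + $200.37 + $378.77 + $75.27 = $2,890.49
Net pay = $6,312.77 − $2,890.49 = $3,422.28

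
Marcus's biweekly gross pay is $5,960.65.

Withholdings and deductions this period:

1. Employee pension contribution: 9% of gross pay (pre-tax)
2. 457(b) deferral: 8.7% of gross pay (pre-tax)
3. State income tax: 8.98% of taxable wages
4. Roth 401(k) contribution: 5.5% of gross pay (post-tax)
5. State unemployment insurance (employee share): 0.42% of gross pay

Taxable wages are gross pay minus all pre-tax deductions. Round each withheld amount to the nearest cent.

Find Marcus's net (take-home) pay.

457(b) deferral: $5,960.65 × 0.087 = $518.58
Employee pension contribution: $5,960.65 × 0.09 = $536.46
Pre-tax total = $518.58 + $536.46 = $1,055.04
Taxable wages = $5,960.65 − $1,055.04 = $4,905.61
State income tax: $4,905.61 × 0.0898 = $440.52
State unemployment insurance (employee share): $5,960.65 × 0.0042 = $25.03
Roth 401(k) contribution: $5,960.65 × 0.055 = $327.84
Total deductions = $518.58 + $536.46 + $440.52 + $25.03 + $327.84 = $1,848.43
Net pay = $5,960.65 − $1,848.43 = $4,112.22

$4,112.22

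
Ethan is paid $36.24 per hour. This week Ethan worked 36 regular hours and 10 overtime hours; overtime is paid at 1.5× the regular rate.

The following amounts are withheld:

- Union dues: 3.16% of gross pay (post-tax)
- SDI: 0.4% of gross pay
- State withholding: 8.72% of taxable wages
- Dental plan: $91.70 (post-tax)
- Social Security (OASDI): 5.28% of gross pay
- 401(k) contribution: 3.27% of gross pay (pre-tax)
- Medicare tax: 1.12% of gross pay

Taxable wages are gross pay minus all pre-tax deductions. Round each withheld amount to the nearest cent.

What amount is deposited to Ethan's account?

Regular pay: 36 × $36.24 = $1304.64
Overtime pay: 10 × $36.24 × 1.5 = $543.60
Gross pay = $1304.64 + $543.60 = $1848.24
401(k) contribution: $1848.24 × 0.0327 = $60.44
Taxable wages = $1848.24 − $60.44 = $1787.80
State withholding: $1787.80 × 0.0872 = $155.90
SDI: $1848.24 × 0.004 = $7.39
Social Security (OASDI): $1848.24 × 0.0528 = $97.59
Medicare tax: $1848.24 × 0.0112 = $20.70
Union dues: $1848.24 × 0.0316 = $58.40
Dental plan: $91.70
Total deductions = $60.44 + $155.90 + $7.39 + $97.59 + $20.70 + $58.40 + $91.70 = $492.12
Net pay = $1848.24 − $492.12 = $1356.12

$1356.12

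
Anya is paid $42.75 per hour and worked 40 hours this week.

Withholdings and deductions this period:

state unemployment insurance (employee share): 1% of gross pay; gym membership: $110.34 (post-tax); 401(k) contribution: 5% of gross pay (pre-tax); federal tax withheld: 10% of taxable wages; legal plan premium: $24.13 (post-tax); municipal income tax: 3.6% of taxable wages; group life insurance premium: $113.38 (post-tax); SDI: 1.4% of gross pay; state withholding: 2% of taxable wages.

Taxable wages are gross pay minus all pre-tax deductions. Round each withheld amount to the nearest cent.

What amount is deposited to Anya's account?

Gross pay: 40 × $42.75 = $1,710.00
401(k) contribution: $1,710.00 × 0.05 = $85.50
Taxable wages = $1,710.00 − $85.50 = $1,624.50
Municipal income tax: $1,624.50 × 0.036 = $58.48
Federal tax withheld: $1,624.50 × 0.1 = $162.45
State withholding: $1,624.50 × 0.02 = $32.49
SDI: $1,710.00 × 0.014 = $23.94
State unemployment insurance (employee share): $1,710.00 × 0.01 = $17.10
Group life insurance premium: $113.38
Gym membership: $110.34
Legal plan premium: $24.13
Total deductions = $85.50 + $58.48 + $162.45 + $32.49 + $23.94 + $17.10 + $113.38 + $110.34 + $24.13 = $627.81
Net pay = $1,710.00 − $627.81 = $1,082.19

$1,082.19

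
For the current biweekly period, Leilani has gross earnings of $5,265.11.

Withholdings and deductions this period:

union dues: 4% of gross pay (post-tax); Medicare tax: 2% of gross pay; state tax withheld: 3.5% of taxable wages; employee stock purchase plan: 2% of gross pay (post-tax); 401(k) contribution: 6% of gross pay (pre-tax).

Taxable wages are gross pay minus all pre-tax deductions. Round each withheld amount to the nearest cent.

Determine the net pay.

401(k) contribution: $5,265.11 × 0.06 = $315.91
Taxable wages = $5,265.11 − $315.91 = $4,949.20
State tax withheld: $4,949.20 × 0.035 = $173.22
Medicare tax: $5,265.11 × 0.02 = $105.30
Union dues: $5,265.11 × 0.04 = $210.60
Employee stock purchase plan: $5,265.11 × 0.02 = $105.30
Total deductions = $315.91 + $173.22 + $105.30 + $210.60 + $105.30 = $910.33
Net pay = $5,265.11 − $910.33 = $4,354.78

$4,354.78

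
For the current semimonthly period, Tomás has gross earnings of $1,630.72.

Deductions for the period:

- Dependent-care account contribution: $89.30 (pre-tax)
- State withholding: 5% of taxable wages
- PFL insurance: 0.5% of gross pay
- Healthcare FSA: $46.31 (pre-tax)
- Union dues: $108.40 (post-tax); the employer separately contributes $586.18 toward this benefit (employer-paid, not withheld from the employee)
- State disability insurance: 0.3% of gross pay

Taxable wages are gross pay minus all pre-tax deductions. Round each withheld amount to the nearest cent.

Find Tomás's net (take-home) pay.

Healthcare FSA: $46.31
Dependent-care account contribution: $89.30
Pre-tax total = $46.31 + $89.30 = $135.61
Taxable wages = $1,630.72 − $135.61 = $1,495.11
State withholding: $1,495.11 × 0.05 = $74.76
State disability insurance: $1,630.72 × 0.003 = $4.89
PFL insurance: $1,630.72 × 0.005 = $8.15
Union dues: $108.40
(Employer's $586.18 toward union dues is not withheld from the employee.)
Total deductions = $46.31 + $89.30 + $74.76 + $4.89 + $8.15 + $108.40 = $331.81
Net pay = $1,630.72 − $331.81 = $1,298.91

$1,298.91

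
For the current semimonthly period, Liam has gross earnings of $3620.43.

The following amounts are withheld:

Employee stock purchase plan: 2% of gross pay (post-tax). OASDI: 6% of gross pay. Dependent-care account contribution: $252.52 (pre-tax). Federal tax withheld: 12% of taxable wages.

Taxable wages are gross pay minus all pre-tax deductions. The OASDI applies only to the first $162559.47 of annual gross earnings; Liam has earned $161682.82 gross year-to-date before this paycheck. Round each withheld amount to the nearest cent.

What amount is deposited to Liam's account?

$2838.75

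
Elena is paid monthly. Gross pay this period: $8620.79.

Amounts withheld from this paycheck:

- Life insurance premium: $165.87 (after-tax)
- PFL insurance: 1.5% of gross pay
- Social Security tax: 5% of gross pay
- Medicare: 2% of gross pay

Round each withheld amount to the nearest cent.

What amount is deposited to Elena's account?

PFL insurance: $8620.79 × 0.015 = $129.31
Social Security tax: $8620.79 × 0.05 = $431.04
Medicare: $8620.79 × 0.02 = $172.42
Life insurance premium: $165.87
Total deductions = $129.31 + $431.04 + $172.42 + $165.87 = $898.64
Net pay = $8620.79 − $898.64 = $7722.15

$7722.15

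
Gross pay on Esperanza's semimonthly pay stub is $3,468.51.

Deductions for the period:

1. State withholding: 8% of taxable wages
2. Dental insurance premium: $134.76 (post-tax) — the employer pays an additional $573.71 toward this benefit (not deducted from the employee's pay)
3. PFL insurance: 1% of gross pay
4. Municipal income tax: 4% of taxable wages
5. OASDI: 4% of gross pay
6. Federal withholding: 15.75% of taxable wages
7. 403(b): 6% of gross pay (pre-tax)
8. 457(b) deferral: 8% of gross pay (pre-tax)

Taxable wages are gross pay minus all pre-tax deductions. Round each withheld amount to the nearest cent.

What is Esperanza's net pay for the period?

457(b) deferral: $3,468.51 × 0.08 = $277.48
403(b): $3,468.51 × 0.06 = $208.11
Pre-tax total = $277.48 + $208.11 = $485.59
Taxable wages = $3,468.51 − $485.59 = $2,982.92
State withholding: $2,982.92 × 0.08 = $238.63
Municipal income tax: $2,982.92 × 0.04 = $119.32
Federal withholding: $2,982.92 × 0.1575 = $469.81
OASDI: $3,468.51 × 0.04 = $138.74
PFL insurance: $3,468.51 × 0.01 = $34.69
Dental insurance premium: $134.76
(Employer's $573.71 toward dental insurance premium is not withheld from the employee.)
Total deductions = $277.48 + $208.11 + $238.63 + $119.32 + $469.81 + $138.74 + $34.69 + $134.76 = $1,621.54
Net pay = $3,468.51 − $1,621.54 = $1,846.97

$1,846.97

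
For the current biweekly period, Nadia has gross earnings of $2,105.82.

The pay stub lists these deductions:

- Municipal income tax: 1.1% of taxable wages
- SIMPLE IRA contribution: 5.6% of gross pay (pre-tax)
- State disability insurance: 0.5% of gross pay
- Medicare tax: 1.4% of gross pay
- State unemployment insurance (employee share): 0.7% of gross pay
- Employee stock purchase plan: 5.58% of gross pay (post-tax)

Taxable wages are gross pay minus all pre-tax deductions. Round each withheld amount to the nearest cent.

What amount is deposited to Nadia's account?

SIMPLE IRA contribution: $2,105.82 × 0.056 = $117.93
Taxable wages = $2,105.82 − $117.93 = $1,987.89
Municipal income tax: $1,987.89 × 0.011 = $21.87
State disability insurance: $2,105.82 × 0.005 = $10.53
Medicare tax: $2,105.82 × 0.014 = $29.48
State unemployment insurance (employee share): $2,105.82 × 0.007 = $14.74
Employee stock purchase plan: $2,105.82 × 0.0558 = $117.50
Total deductions = $117.93 + $21.87 + $10.53 + $29.48 + $14.74 + $117.50 = $312.05
Net pay = $2,105.82 − $312.05 = $1,793.77

$1,793.77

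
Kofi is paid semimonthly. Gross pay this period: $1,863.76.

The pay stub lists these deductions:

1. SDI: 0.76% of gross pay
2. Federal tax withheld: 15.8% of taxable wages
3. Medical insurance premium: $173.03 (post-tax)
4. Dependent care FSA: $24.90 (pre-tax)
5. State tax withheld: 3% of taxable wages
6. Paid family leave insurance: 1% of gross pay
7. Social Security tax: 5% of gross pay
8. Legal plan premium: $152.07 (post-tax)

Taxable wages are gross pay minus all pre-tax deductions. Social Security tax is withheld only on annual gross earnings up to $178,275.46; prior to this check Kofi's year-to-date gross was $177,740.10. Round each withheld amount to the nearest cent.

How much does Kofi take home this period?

$1,108.48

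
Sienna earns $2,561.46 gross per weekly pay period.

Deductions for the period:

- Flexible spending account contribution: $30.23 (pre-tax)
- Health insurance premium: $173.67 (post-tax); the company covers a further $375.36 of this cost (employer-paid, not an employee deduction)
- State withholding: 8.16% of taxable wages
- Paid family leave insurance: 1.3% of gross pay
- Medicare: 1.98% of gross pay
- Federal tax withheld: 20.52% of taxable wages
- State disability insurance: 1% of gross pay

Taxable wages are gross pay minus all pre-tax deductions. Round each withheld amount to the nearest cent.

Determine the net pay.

$1,521.97

Flexible spending account contribution: $30.23
Taxable wages = $2,561.46 − $30.23 = $2,531.23
Federal tax withheld: $2,531.23 × 0.2052 = $519.41
State withholding: $2,531.23 × 0.0816 = $206.55
Medicare: $2,561.46 × 0.0198 = $50.72
State disability insurance: $2,561.46 × 0.01 = $25.61
Paid family leave insurance: $2,561.46 × 0.013 = $33.30
Health insurance premium: $173.67
(Employer's $375.36 toward health insurance premium is not withheld from the employee.)
Total deductions = $30.23 + $519.41 + $206.55 + $50.72 + $25.61 + $33.30 + $173.67 = $1,039.49
Net pay = $2,561.46 − $1,039.49 = $1,521.97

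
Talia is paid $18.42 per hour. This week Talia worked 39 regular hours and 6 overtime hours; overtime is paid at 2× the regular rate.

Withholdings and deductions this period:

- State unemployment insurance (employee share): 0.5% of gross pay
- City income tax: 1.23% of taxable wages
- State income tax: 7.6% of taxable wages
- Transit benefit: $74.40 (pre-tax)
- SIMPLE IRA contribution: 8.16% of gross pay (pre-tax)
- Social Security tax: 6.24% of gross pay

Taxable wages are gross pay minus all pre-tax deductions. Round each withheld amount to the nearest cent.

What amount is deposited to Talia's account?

Regular pay: 39 × $18.42 = $718.38
Overtime pay: 6 × $18.42 × 2 = $221.04
Gross pay = $718.38 + $221.04 = $939.42
SIMPLE IRA contribution: $939.42 × 0.0816 = $76.66
Transit benefit: $74.40
Pre-tax total = $76.66 + $74.40 = $151.06
Taxable wages = $939.42 − $151.06 = $788.36
City income tax: $788.36 × 0.0123 = $9.70
State income tax: $788.36 × 0.076 = $59.92
Social Security tax: $939.42 × 0.0624 = $58.62
State unemployment insurance (employee share): $939.42 × 0.005 = $4.70
Total deductions = $76.66 + $74.40 + $9.70 + $59.92 + $58.62 + $4.70 = $284.00
Net pay = $939.42 − $284.00 = $655.42

$655.42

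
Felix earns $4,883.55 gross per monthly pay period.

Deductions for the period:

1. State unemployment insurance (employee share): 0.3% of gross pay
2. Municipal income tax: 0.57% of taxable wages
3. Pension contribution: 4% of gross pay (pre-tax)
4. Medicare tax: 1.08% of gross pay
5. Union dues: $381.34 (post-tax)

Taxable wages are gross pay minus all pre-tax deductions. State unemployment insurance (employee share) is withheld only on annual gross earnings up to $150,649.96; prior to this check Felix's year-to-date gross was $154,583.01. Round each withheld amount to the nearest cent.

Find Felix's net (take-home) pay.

$4,227.41

Pension contribution: $4,883.55 × 0.04 = $195.34
Taxable wages = $4,883.55 − $195.34 = $4,688.21
Municipal income tax: $4,688.21 × 0.0057 = $26.72
Medicare tax: $4,883.55 × 0.0108 = $52.74
State unemployment insurance (employee share): annual cap $150,649.96 already reached (YTD $154,583.01), so $0.00
Union dues: $381.34
Total deductions = $195.34 + $26.72 + $52.74 + $0.00 + $381.34 = $656.14
Net pay = $4,883.55 − $656.14 = $4,227.41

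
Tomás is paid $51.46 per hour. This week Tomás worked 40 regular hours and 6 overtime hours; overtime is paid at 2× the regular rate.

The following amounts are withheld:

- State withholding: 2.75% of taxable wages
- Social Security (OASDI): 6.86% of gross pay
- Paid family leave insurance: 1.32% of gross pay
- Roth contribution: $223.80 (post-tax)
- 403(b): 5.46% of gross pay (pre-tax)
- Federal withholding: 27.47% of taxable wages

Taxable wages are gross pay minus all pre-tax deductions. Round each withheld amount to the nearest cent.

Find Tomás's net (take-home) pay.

Regular pay: 40 × $51.46 = $2058.40
Overtime pay: 6 × $51.46 × 2 = $617.52
Gross pay = $2058.40 + $617.52 = $2675.92
403(b): $2675.92 × 0.0546 = $146.11
Taxable wages = $2675.92 − $146.11 = $2529.81
Federal withholding: $2529.81 × 0.2747 = $694.94
State withholding: $2529.81 × 0.0275 = $69.57
Social Security (OASDI): $2675.92 × 0.0686 = $183.57
Paid family leave insurance: $2675.92 × 0.0132 = $35.32
Roth contribution: $223.80
Total deductions = $146.11 + $694.94 + $69.57 + $183.57 + $35.32 + $223.80 = $1353.31
Net pay = $2675.92 − $1353.31 = $1322.61

$1322.61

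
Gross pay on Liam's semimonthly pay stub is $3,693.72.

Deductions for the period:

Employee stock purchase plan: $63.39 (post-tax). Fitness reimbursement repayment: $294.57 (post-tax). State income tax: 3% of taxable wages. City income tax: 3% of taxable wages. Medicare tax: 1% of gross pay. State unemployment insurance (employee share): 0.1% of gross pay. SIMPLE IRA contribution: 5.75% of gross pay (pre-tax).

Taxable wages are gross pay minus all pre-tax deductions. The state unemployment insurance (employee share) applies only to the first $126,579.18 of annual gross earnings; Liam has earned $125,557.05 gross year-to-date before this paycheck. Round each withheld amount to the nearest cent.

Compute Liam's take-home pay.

$2,876.53

SIMPLE IRA contribution: $3,693.72 × 0.0575 = $212.39
Taxable wages = $3,693.72 − $212.39 = $3,481.33
City income tax: $3,481.33 × 0.03 = $104.44
State income tax: $3,481.33 × 0.03 = $104.44
Medicare tax: $3,693.72 × 0.01 = $36.94
State unemployment insurance (employee share): only $126,579.18 − $125,557.05 = $1,022.13 of this check is subject → $1,022.13 × 0.001 = $1.02
Employee stock purchase plan: $63.39
Fitness reimbursement repayment: $294.57
Total deductions = $212.39 + $104.44 + $104.44 + $36.94 + $1.02 + $63.39 + $294.57 = $817.19
Net pay = $3,693.72 − $817.19 = $2,876.53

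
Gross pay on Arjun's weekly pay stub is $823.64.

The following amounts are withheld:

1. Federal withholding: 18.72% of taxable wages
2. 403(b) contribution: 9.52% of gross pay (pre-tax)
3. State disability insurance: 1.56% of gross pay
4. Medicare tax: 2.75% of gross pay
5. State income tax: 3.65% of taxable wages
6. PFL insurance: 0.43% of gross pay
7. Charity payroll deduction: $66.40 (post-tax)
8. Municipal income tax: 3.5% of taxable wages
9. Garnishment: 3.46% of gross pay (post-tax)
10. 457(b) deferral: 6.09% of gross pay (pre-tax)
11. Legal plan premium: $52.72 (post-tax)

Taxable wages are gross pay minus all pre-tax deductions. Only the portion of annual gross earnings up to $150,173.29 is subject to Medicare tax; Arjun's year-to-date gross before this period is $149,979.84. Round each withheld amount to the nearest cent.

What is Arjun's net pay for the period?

457(b) deferral: $823.64 × 0.0609 = $50.16
403(b) contribution: $823.64 × 0.0952 = $78.41
Pre-tax total = $50.16 + $78.41 = $128.57
Taxable wages = $823.64 − $128.57 = $695.07
Federal withholding: $695.07 × 0.1872 = $130.12
State income tax: $695.07 × 0.0365 = $25.37
Municipal income tax: $695.07 × 0.035 = $24.33
Medicare tax: only $150,173.29 − $149,979.84 = $193.45 of this check is subject → $193.45 × 0.0275 = $5.32
State disability insurance: $823.64 × 0.0156 = $12.85
PFL insurance: $823.64 × 0.0043 = $3.54
Garnishment: $823.64 × 0.0346 = $28.50
Legal plan premium: $52.72
Charity payroll deduction: $66.40
Total deductions = $50.16 + $78.41 + $130.12 + $25.37 + $24.33 + $5.32 + $12.85 + $3.54 + $28.50 + $52.72 + $66.40 = $477.72
Net pay = $823.64 − $477.72 = $345.92

$345.92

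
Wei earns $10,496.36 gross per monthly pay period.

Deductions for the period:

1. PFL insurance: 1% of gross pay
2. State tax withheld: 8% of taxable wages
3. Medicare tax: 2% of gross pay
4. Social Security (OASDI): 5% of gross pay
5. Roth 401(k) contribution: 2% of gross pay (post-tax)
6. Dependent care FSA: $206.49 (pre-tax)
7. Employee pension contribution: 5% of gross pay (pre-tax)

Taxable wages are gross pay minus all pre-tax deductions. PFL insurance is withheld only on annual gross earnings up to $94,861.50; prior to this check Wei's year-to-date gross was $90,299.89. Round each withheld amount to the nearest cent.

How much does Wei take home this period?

$7,993.55

Employee pension contribution: $10,496.36 × 0.05 = $524.82
Dependent care FSA: $206.49
Pre-tax total = $524.82 + $206.49 = $731.31
Taxable wages = $10,496.36 − $731.31 = $9,765.05
State tax withheld: $9,765.05 × 0.08 = $781.20
Social Security (OASDI): $10,496.36 × 0.05 = $524.82
PFL insurance: only $94,861.50 − $90,299.89 = $4,561.61 of this check is subject → $4,561.61 × 0.01 = $45.62
Medicare tax: $10,496.36 × 0.02 = $209.93
Roth 401(k) contribution: $10,496.36 × 0.02 = $209.93
Total deductions = $524.82 + $206.49 + $781.20 + $524.82 + $45.62 + $209.93 + $209.93 = $2,502.81
Net pay = $10,496.36 − $2,502.81 = $7,993.55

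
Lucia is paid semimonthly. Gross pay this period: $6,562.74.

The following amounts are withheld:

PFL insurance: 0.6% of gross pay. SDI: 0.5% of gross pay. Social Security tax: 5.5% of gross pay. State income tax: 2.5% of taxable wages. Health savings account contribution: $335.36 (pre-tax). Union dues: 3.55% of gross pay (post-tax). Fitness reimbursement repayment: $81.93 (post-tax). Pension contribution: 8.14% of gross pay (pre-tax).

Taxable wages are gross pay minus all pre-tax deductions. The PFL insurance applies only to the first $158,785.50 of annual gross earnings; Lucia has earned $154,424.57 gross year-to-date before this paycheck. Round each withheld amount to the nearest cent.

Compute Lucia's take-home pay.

$4,816.00

Pension contribution: $6,562.74 × 0.0814 = $534.21
Health savings account contribution: $335.36
Pre-tax total = $534.21 + $335.36 = $869.57
Taxable wages = $6,562.74 − $869.57 = $5,693.17
State income tax: $5,693.17 × 0.025 = $142.33
Social Security tax: $6,562.74 × 0.055 = $360.95
SDI: $6,562.74 × 0.005 = $32.81
PFL insurance: only $158,785.50 − $154,424.57 = $4,360.93 of this check is subject → $4,360.93 × 0.006 = $26.17
Fitness reimbursement repayment: $81.93
Union dues: $6,562.74 × 0.0355 = $232.98
Total deductions = $534.21 + $335.36 + $142.33 + $360.95 + $32.81 + $26.17 + $81.93 + $232.98 = $1,746.74
Net pay = $6,562.74 − $1,746.74 = $4,816.00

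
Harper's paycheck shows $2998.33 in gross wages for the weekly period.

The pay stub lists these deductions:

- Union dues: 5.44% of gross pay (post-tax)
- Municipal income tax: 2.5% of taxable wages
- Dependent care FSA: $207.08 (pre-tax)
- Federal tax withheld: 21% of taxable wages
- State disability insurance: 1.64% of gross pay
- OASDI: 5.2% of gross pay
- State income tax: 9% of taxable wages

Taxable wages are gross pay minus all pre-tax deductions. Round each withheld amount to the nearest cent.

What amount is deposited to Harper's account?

Dependent care FSA: $207.08
Taxable wages = $2998.33 − $207.08 = $2791.25
Municipal income tax: $2791.25 × 0.025 = $69.78
Federal tax withheld: $2791.25 × 0.21 = $586.16
State income tax: $2791.25 × 0.09 = $251.21
OASDI: $2998.33 × 0.052 = $155.91
State disability insurance: $2998.33 × 0.0164 = $49.17
Union dues: $2998.33 × 0.0544 = $163.11
Total deductions = $207.08 + $69.78 + $586.16 + $251.21 + $155.91 + $49.17 + $163.11 = $1482.42
Net pay = $2998.33 − $1482.42 = $1515.91

$1515.91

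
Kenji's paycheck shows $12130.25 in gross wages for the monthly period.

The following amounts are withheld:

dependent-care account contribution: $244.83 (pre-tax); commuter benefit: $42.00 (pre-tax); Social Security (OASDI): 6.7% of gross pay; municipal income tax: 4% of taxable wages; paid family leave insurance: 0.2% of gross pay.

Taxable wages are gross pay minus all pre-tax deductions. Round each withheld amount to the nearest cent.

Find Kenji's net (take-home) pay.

$10532.69

Commuter benefit: $42.00
Dependent-care account contribution: $244.83
Pre-tax total = $42.00 + $244.83 = $286.83
Taxable wages = $12130.25 − $286.83 = $11843.42
Municipal income tax: $11843.42 × 0.04 = $473.74
Social Security (OASDI): $12130.25 × 0.067 = $812.73
Paid family leave insurance: $12130.25 × 0.002 = $24.26
Total deductions = $42.00 + $244.83 + $473.74 + $812.73 + $24.26 = $1597.56
Net pay = $12130.25 − $1597.56 = $10532.69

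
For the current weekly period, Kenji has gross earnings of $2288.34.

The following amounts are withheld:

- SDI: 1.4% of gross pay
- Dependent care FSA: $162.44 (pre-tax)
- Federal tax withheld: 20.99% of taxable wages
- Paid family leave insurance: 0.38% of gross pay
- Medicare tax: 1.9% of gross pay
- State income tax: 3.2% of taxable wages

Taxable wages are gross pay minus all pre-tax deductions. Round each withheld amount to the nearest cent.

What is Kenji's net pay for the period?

Dependent care FSA: $162.44
Taxable wages = $2288.34 − $162.44 = $2125.90
State income tax: $2125.90 × 0.032 = $68.03
Federal tax withheld: $2125.90 × 0.2099 = $446.23
Medicare tax: $2288.34 × 0.019 = $43.48
SDI: $2288.34 × 0.014 = $32.04
Paid family leave insurance: $2288.34 × 0.0038 = $8.70
Total deductions = $162.44 + $68.03 + $446.23 + $43.48 + $32.04 + $8.70 = $760.92
Net pay = $2288.34 − $760.92 = $1527.42

$1527.42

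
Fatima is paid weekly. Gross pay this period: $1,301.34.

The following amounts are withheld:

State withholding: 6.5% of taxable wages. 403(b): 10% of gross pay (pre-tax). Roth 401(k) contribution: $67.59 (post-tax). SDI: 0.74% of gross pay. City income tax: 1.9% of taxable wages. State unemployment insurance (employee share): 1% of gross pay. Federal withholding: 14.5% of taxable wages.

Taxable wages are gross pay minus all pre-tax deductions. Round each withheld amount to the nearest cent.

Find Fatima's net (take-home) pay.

$812.77

403(b): $1,301.34 × 0.1 = $130.13
Taxable wages = $1,301.34 − $130.13 = $1,171.21
City income tax: $1,171.21 × 0.019 = $22.25
Federal withholding: $1,171.21 × 0.145 = $169.83
State withholding: $1,171.21 × 0.065 = $76.13
State unemployment insurance (employee share): $1,301.34 × 0.01 = $13.01
SDI: $1,301.34 × 0.0074 = $9.63
Roth 401(k) contribution: $67.59
Total deductions = $130.13 + $22.25 + $169.83 + $76.13 + $13.01 + $9.63 + $67.59 = $488.57
Net pay = $1,301.34 − $488.57 = $812.77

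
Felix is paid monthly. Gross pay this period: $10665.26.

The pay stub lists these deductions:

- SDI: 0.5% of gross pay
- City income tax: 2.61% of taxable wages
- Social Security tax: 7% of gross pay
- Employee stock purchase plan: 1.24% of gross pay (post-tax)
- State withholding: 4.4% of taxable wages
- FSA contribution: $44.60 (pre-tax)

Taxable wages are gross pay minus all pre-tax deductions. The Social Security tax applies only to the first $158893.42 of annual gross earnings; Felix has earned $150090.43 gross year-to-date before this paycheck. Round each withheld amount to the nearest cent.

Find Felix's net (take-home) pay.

$9074.36

FSA contribution: $44.60
Taxable wages = $10665.26 − $44.60 = $10620.66
City income tax: $10620.66 × 0.0261 = $277.20
State withholding: $10620.66 × 0.044 = $467.31
Social Security tax: only $158893.42 − $150090.43 = $8802.99 of this check is subject → $8802.99 × 0.07 = $616.21
SDI: $10665.26 × 0.005 = $53.33
Employee stock purchase plan: $10665.26 × 0.0124 = $132.25
Total deductions = $44.60 + $277.20 + $467.31 + $616.21 + $53.33 + $132.25 = $1590.90
Net pay = $10665.26 − $1590.90 = $9074.36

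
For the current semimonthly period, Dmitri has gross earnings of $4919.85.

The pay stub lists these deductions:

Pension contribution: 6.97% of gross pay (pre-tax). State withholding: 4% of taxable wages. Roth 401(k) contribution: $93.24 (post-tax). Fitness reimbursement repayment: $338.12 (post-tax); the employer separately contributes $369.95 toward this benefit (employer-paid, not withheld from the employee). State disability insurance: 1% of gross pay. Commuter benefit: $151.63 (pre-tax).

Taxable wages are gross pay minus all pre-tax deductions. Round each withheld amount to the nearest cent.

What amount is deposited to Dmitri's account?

Commuter benefit: $151.63
Pension contribution: $4919.85 × 0.0697 = $342.91
Pre-tax total = $151.63 + $342.91 = $494.54
Taxable wages = $4919.85 − $494.54 = $4425.31
State withholding: $4425.31 × 0.04 = $177.01
State disability insurance: $4919.85 × 0.01 = $49.20
Fitness reimbursement repayment: $338.12
Roth 401(k) contribution: $93.24
(Employer's $369.95 toward fitness reimbursement repayment is not withheld from the employee.)
Total deductions = $151.63 + $342.91 + $177.01 + $49.20 + $338.12 + $93.24 = $1152.11
Net pay = $4919.85 − $1152.11 = $3767.74

$3767.74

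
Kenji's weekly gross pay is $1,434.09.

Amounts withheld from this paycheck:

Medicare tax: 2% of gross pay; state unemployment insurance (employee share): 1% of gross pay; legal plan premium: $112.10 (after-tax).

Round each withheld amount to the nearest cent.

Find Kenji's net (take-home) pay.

Medicare tax: $1,434.09 × 0.02 = $28.68
State unemployment insurance (employee share): $1,434.09 × 0.01 = $14.34
Legal plan premium: $112.10
Total deductions = $28.68 + $14.34 + $112.10 = $155.12
Net pay = $1,434.09 − $155.12 = $1,278.97

$1,278.97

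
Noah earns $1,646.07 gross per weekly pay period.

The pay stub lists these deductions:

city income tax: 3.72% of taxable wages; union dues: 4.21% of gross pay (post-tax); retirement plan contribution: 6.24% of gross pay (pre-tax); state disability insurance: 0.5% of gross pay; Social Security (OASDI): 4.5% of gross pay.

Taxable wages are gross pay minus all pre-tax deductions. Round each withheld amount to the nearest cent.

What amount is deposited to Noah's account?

Retirement plan contribution: $1,646.07 × 0.0624 = $102.71
Taxable wages = $1,646.07 − $102.71 = $1,543.36
City income tax: $1,543.36 × 0.0372 = $57.41
State disability insurance: $1,646.07 × 0.005 = $8.23
Social Security (OASDI): $1,646.07 × 0.045 = $74.07
Union dues: $1,646.07 × 0.0421 = $69.30
Total deductions = $102.71 + $57.41 + $8.23 + $74.07 + $69.30 = $311.72
Net pay = $1,646.07 − $311.72 = $1,334.35

$1,334.35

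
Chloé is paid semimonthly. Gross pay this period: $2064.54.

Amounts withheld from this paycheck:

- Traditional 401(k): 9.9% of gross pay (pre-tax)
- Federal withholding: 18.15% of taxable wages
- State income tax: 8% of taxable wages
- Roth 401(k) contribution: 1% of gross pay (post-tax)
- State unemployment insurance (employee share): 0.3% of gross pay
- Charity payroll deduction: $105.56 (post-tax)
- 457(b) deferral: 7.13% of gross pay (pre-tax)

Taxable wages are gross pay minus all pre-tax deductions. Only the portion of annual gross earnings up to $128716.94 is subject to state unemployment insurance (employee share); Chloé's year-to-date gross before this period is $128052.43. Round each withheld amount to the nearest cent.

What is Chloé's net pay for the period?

$1136.81

457(b) deferral: $2064.54 × 0.0713 = $147.20
Traditional 401(k): $2064.54 × 0.099 = $204.39
Pre-tax total = $147.20 + $204.39 = $351.59
Taxable wages = $2064.54 − $351.59 = $1712.95
State income tax: $1712.95 × 0.08 = $137.04
Federal withholding: $1712.95 × 0.1815 = $310.90
State unemployment insurance (employee share): only $128716.94 − $128052.43 = $664.51 of this check is subject → $664.51 × 0.003 = $1.99
Charity payroll deduction: $105.56
Roth 401(k) contribution: $2064.54 × 0.01 = $20.65
Total deductions = $147.20 + $204.39 + $137.04 + $310.90 + $1.99 + $105.56 + $20.65 = $927.73
Net pay = $2064.54 − $927.73 = $1136.81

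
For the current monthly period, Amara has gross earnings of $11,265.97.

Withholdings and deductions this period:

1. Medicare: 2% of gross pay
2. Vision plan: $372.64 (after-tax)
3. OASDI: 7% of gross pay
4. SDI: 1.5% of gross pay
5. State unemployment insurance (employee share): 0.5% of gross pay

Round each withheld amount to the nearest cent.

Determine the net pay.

$9,654.07

State unemployment insurance (employee share): $11,265.97 × 0.005 = $56.33
SDI: $11,265.97 × 0.015 = $168.99
Medicare: $11,265.97 × 0.02 = $225.32
OASDI: $11,265.97 × 0.07 = $788.62
Vision plan: $372.64
Total deductions = $56.33 + $168.99 + $225.32 + $788.62 + $372.64 = $1,611.90
Net pay = $11,265.97 − $1,611.90 = $9,654.07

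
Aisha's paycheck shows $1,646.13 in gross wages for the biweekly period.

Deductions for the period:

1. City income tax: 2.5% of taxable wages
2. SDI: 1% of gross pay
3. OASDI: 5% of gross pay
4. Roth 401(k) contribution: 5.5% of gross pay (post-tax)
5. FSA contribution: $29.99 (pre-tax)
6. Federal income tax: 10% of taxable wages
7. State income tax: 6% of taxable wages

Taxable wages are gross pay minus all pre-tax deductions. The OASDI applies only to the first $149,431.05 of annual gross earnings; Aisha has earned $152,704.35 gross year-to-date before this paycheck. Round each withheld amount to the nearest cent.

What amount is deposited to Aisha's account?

$1,210.16

FSA contribution: $29.99
Taxable wages = $1,646.13 − $29.99 = $1,616.14
City income tax: $1,616.14 × 0.025 = $40.40
State income tax: $1,616.14 × 0.06 = $96.97
Federal income tax: $1,616.14 × 0.1 = $161.61
SDI: $1,646.13 × 0.01 = $16.46
OASDI: annual cap $149,431.05 already reached (YTD $152,704.35), so $0.00
Roth 401(k) contribution: $1,646.13 × 0.055 = $90.54
Total deductions = $29.99 + $40.40 + $96.97 + $161.61 + $16.46 + $0.00 + $90.54 = $435.97
Net pay = $1,646.13 − $435.97 = $1,210.16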